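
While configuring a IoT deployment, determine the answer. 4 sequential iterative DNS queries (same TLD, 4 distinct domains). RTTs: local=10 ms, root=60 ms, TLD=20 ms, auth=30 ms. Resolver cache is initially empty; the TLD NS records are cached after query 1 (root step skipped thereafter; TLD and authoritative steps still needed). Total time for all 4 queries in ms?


Lookup 1 (cold cache): local + root + TLD + auth = 10 + 60 + 20 + 30 = 120 ms
Lookups 2..4 (TLD NS cached -> skip root; new domain -> still ask TLD and auth): local + TLD + auth = 10 + 20 + 30 = 60 ms each
Remaining 3 lookups: 3 * 60 = 180 ms
Total = 120 + 180 = 300 ms

300


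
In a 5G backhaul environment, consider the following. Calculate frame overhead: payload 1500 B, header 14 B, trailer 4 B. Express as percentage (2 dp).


Given: payload = 1500 B, header = 14 B, trailer = 4 B
Overhead bytes = header + trailer = 14 + 4 = 18
Total frame = payload + overhead = 1500 + 18 = 1518
Overhead % = 18 / 1518 * 100 = 1.1858% -> 1.19% (2 dp)

1.19


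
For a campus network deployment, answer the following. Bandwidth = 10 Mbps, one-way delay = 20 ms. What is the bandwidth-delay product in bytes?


Given: bandwidth = 10 Mbps, delay = 20 ms
BDP in bits = 10 * 10^6 * 20 / 1000
BDP in bits = 200000
BDP in bytes = 200000 / 8 = 25000

25000


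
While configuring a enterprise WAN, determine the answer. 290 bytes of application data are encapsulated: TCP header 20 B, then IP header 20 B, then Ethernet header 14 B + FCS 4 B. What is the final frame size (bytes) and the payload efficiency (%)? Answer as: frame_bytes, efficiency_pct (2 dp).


TCP segment = 290 + 20 = 310 B
IP packet = 310 + 20 = 330 B
Ethernet frame = 330 + 14 + 4 = 348 B
Efficiency = app / frame = 290 / 348 = 0.833333 = 83.3333% -> 83.33% (2 dp)

348, 83.33


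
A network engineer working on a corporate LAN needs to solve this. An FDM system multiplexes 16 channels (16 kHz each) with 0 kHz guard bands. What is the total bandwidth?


Given: 16 channels, 16 kHz each, guard = 0 kHz
Channel bandwidth = 16 * 16 = 256 kHz
Guard bands = 15 gaps * 0 kHz = 0 kHz
Total = 256 + 0 = 256 kHz

256


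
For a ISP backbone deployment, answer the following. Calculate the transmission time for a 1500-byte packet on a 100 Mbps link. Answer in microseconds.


Given: packet = 1500 bytes, bandwidth = 100 Mbps
Packet in bits = 1500 * 8 = 12000 bits
Bandwidth = 100 * 10^6 = 100000000 bps
Time = 12000 / 100000000 seconds
Time in us = 12000 * 10^6 / 100000000 = 120

120


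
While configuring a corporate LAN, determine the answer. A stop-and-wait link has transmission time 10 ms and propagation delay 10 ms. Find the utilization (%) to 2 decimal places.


Given: Ttrans = 10 ms, Tprop = 10 ms
RTT = 2 * Tprop = 2 * 10 = 20 ms
U = Ttrans / (Ttrans + RTT)
U = 10 / (10 + 20)
U = 10 / 30 = 0.333333
U% = 33.33%

33.33


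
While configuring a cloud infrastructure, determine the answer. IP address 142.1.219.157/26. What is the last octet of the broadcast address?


Given: IP = 142.1.219.157, prefix = /26
Host bits = 32 - 26 = 6
Network last octet = 157 AND mask = 128
Host part size = 2^6 - 1 = 63
Broadcast last octet = 128 OR 63 = 191

191


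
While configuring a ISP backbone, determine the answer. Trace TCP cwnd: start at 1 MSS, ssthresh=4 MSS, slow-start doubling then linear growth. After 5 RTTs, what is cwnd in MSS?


RTT 0: cwnd = 1 MSS (initial)
RTT 1: cwnd = 2 MSS (slow start, doubled)
RTT 2: cwnd = 4 MSS (slow start, doubled)
RTT 3: cwnd = 5 MSS (congestion avoidance, +1)
RTT 4: cwnd = 6 MSS (congestion avoidance, +1)
RTT 5: cwnd = 7 MSS (congestion avoidance, +1)

7


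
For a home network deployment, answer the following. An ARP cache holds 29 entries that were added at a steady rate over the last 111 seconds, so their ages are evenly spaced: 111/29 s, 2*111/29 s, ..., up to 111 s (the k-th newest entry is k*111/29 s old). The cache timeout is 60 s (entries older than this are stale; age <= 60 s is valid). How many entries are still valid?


Ages are k * 111/29 s for k = 1..29 (spacing = 3.8276 s).
Entry k is valid iff k * 111/29 <= 60 iff k <= 29 * 60 / 111 = 15.6757
n_valid = floor(15.6757) = 15
(n_stale = 29 - 15 = 14)

15


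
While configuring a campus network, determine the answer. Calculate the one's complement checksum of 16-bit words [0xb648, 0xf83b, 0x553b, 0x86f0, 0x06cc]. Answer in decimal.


Given words: [0xb648, 0xf83b, 0x553b, 0x86f0, 0x06cc]
Step 1: Sum all words
Raw sum = 46664 + 63547 + 21819 + 34544 + 1740 = 168314
Step 2: Fold carry: (37242 + 2) = 37244
One's complement = ~37244 & 0xFFFF = 28291

28291


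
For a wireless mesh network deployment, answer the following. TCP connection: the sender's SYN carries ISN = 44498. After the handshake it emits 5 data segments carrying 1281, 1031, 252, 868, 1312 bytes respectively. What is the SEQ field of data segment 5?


The SYN occupies sequence number ISN = 44498, so the first data byte is ISN + 1 = 44499.
SEQ of data segment i = (ISN + 1) + sum of payload sizes of segments 1..i-1.
Segment 1: SEQ = 44499, payload = 1281 bytes
Segment 2: SEQ = 45780, payload = 1031 bytes
Segment 3: SEQ = 46811, payload = 252 bytes
Segment 4: SEQ = 47063, payload = 868 bytes
Segment 5: SEQ = 47931, payload = 1312 bytes
SEQ of segment 5 = 44499 + 1281 + 1031 + 252 + 868 = 47931

47931


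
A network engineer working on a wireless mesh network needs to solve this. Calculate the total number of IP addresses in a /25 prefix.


Given: CIDR prefix /25
Host bits = 32 - 25 = 7
Total addresses = 2^7 = 128

128


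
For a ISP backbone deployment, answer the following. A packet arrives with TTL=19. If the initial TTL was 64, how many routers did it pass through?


Given: initial TTL = 64, received TTL = 19
Hops = initial TTL - received TTL
Hops = 64 - 19 = 45

45


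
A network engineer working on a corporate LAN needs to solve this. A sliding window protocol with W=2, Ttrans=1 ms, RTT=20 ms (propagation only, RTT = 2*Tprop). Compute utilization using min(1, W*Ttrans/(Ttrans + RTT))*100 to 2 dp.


Given: W = 2, Ttrans = 1 ms, RTT = 20 ms (= 2 * Tprop, Tprop = 10 ms)
Cycle time = Ttrans + RTT = 1 + 20 = 21 ms (first packet sent until its ACK returns)
W * Ttrans = 2 * 1 = 2 ms of sending per cycle
W * Ttrans / (Ttrans + RTT) = 2 / 21 = 0.095238
U = min(1, 0.095238) = 0.095238
U% = 9.52%

9.52


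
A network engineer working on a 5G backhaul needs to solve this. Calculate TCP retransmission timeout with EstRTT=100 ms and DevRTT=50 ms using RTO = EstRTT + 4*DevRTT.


Given: EstRTT = 100 ms, DevRTT = 50 ms
Timeout = EstRTT + 4 * DevRTT
4 * DevRTT = 4 * 50 = 200
Timeout = 100 + 200 = 300 ms

300


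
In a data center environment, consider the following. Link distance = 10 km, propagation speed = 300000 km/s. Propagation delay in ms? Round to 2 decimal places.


Given: distance = 10 km, speed = 300000 km/s
Delay = distance / speed = 10 / 300000 seconds
Delay in ms = 10 * 1000 / 300000
Delay = 0.0333 ms
Rounded to 2 dp = 0.03 ms

0.03


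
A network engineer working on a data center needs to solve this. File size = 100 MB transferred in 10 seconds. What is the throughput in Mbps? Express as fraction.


Given: file = 100 MB, time = 10 s
File in Mb = 100 * 8 = 800 Mb
Throughput = 800 / 10 Mbps
Throughput = 80 Mbps

80


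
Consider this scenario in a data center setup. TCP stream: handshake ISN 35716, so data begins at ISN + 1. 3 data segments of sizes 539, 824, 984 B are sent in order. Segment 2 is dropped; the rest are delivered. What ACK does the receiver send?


SYN uses sequence number 35716; first data byte = ISN + 1 = 35717.
Segment 1: SEQ = 35717, len = 539 B, covers [35717, 36255]
Segment 2: SEQ = 36256, len = 824 B, covers [36256, 37079] [LOST]
Segment 3: SEQ = 37080, len = 984 B, covers [37080, 38063]
In-order data received: bytes [35717, 36255] (segments 1..1).
Segment 2 missing -> gap begins at byte 36256; later segments buffered out of order.
Cumulative ACK = next expected in-order byte = 35717 + 539 = 36256

36256


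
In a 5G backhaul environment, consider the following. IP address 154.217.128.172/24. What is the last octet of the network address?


Given: IP = 154.217.128.172, prefix = /24
Subnet mask = 255.255.255.0
Last octet of IP: 172
Last octet of mask: 0
Network last octet = 172 AND 0 = 0

0


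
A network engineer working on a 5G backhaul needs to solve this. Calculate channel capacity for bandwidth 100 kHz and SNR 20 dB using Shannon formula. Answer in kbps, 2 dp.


Given: B = 100 kHz, SNR = 20 dB
SNR linear = 10^(20/10) = 100
1 + SNR = 101
log2(101) = 6.6582114828
C = 100 * 1000 * 6.6582114828 = 665821.1483 bps
C = 665.821148 kbps -> 665.82 kbps (2 dp)

665.82


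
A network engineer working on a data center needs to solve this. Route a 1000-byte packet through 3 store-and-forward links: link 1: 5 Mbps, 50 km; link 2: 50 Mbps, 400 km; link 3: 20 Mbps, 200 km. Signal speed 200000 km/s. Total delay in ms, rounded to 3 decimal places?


Packet = 1000 bytes = 8000 bits. Store-and-forward: sum (t_trans + t_prop) per link.
Link 1: t_trans = 8000/(5*10^6) s = 1.6000 ms; t_prop = 50/200000 s = 0.2500 ms; subtotal = 1.8500 ms
Link 2: t_trans = 8000/(50*10^6) s = 0.1600 ms; t_prop = 400/200000 s = 2.0000 ms; subtotal = 2.1600 ms
Link 3: t_trans = 8000/(20*10^6) s = 0.4000 ms; t_prop = 200/200000 s = 1.0000 ms; subtotal = 1.4000 ms
End-to-end = 1.8500 + 2.1600 + 1.4000 = 5.4100 ms -> 5.410 ms (3 dp)

5.410


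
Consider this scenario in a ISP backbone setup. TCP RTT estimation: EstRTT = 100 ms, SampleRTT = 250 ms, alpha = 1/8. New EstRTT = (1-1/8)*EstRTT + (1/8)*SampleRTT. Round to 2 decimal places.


Given: EstRTT = 100 ms, SampleRTT = 250 ms, alpha = 1/8
New EstRTT = (1 - alpha) * EstRTT + alpha * SampleRTT
(7/8) * 100 = 87.5
(1/8) * 250 = 31.25
New EstRTT = 87.5 + 31.25 = 118.75 ms -> 118.75 ms (2 dp)

118.75


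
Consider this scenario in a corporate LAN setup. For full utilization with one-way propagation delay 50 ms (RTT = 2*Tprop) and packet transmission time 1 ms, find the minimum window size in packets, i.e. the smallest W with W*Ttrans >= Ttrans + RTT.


Given: Ttrans = 1 ms, RTT = 100 ms (= 2 * Tprop, Tprop = 50 ms)
Time until first ACK returns = Ttrans + RTT = 1 + 100 = 101 ms
Need W * Ttrans >= Ttrans + RTT  ->  W >= (Ttrans + RTT) / Ttrans
(Ttrans + RTT) / Ttrans = 101 / 1 = 101
W_min = ceil(101) = 101

101


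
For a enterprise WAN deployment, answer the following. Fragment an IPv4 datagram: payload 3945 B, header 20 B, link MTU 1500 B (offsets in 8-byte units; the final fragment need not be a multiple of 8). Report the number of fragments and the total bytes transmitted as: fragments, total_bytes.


Max data per non-final fragment = floor((MTU - header)/8)*8 = floor((1500 - 20)/8)*8 = floor(1480/8)*8 = 1480 B
Final fragment needs no 8-byte alignment: it can carry up to MTU - header = 1480 B
Non-final fragments needed = ceil((payload - 1480) / 1480) = ceil(2465/1480) = ceil(1.6655) = 2
Number of fragments = 2 + 1 = 3
Fragment sizes (data): 2 * 1480 B + 985 B (last, 985 <= 1480 OK)
Total bytes sent = payload + n_frags * header = 3945 + 3*20 = 3945 + 60 = 4005 B

3, 4005


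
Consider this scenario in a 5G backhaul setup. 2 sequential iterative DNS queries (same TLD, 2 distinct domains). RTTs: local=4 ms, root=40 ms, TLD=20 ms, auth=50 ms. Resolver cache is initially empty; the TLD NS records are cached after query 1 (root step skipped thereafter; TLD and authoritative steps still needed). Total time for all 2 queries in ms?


Lookup 1 (cold cache): local + root + TLD + auth = 4 + 40 + 20 + 50 = 114 ms
Lookups 2..2 (TLD NS cached -> skip root; new domain -> still ask TLD and auth): local + TLD + auth = 4 + 20 + 50 = 74 ms each
Remaining 1 lookups: 1 * 74 = 74 ms
Total = 114 + 74 = 188 ms

188


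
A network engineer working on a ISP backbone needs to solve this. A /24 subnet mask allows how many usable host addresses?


Given: subnet mask /24
Host bits = 32 - 24 = 8
Total addresses = 2^8 = 256
Usable hosts = 256 - 2 (network + broadcast) = 254

254


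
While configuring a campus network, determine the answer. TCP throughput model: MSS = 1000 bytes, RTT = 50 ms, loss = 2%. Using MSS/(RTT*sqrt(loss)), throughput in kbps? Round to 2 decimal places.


Given: MSS = 1000 bytes, RTT = 50 ms, loss = 2%
RTT in seconds = 50 / 1000 = 0.05
Loss rate = 2% = 0.02
sqrt(loss) = sqrt(0.02) = 0.141421356237
Throughput (bytes/s) = 1000 / (0.05 * 0.141421356237) = 141421.3562
Throughput (kbps) = 141421.3562 * 8 / 1000 = 1131.370850 -> 1131.37 kbps (2 dp)

1131.37


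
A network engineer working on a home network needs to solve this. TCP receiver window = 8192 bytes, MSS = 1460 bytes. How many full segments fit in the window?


Given: RWND = 8192 bytes, MSS = 1460 bytes
Full segments = floor(RWND / MSS)
Full segments = floor(8192 / 1460)
Full segments = floor(5.611) = 5

5


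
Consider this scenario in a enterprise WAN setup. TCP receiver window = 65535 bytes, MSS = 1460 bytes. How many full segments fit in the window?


Given: RWND = 65535 bytes, MSS = 1460 bytes
Full segments = floor(RWND / MSS)
Full segments = floor(65535 / 1460)
Full segments = floor(44.887) = 44

44


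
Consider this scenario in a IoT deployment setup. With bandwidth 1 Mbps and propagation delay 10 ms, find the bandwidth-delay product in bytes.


Given: bandwidth = 1 Mbps, delay = 10 ms
BDP in bits = 1 * 10^6 * 10 / 1000
BDP in bits = 10000
BDP in bytes = 10000 / 8 = 1250

1250


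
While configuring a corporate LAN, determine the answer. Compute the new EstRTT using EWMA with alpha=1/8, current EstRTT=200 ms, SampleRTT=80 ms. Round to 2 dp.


Given: EstRTT = 200 ms, SampleRTT = 80 ms, alpha = 1/8
New EstRTT = (1 - alpha) * EstRTT + alpha * SampleRTT
(7/8) * 200 = 175
(1/8) * 80 = 10
New EstRTT = 175 + 10 = 185 ms -> 185.00 ms (2 dp)

185.00


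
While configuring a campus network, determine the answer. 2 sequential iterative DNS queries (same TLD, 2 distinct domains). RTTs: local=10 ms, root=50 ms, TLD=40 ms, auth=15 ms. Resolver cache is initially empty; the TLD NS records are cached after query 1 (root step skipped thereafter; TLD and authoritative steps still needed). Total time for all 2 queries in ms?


Lookup 1 (cold cache): local + root + TLD + auth = 10 + 50 + 40 + 15 = 115 ms
Lookups 2..2 (TLD NS cached -> skip root; new domain -> still ask TLD and auth): local + TLD + auth = 10 + 40 + 15 = 65 ms each
Remaining 1 lookups: 1 * 65 = 65 ms
Total = 115 + 65 = 180 ms

180


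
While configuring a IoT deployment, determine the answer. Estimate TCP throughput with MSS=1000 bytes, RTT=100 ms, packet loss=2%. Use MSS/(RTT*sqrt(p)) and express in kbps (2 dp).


Given: MSS = 1000 bytes, RTT = 100 ms, loss = 2%
RTT in seconds = 100 / 1000 = 0.1
Loss rate = 2% = 0.02
sqrt(loss) = sqrt(0.02) = 0.141421356237
Throughput (bytes/s) = 1000 / (0.1 * 0.141421356237) = 70710.6781
Throughput (kbps) = 70710.6781 * 8 / 1000 = 565.685425 -> 565.69 kbps (2 dp)

565.69


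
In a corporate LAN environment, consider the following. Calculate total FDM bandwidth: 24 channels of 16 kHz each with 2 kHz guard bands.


Given: 24 channels, 16 kHz each, guard = 2 kHz
Channel bandwidth = 24 * 16 = 384 kHz
Guard bands = 23 gaps * 2 kHz = 46 kHz
Total = 384 + 46 = 430 kHz

430


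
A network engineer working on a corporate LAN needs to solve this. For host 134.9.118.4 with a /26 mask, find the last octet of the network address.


Given: IP = 134.9.118.4, prefix = /26
Subnet mask = 255.255.255.192
Last octet of IP: 4
Last octet of mask: 192
Network last octet = 4 AND 192 = 0

0


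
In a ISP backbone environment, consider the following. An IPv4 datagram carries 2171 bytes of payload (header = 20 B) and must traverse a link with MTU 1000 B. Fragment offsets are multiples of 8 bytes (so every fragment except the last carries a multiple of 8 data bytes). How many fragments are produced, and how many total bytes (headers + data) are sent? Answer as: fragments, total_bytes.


Max data per non-final fragment = floor((MTU - header)/8)*8 = floor((1000 - 20)/8)*8 = floor(980/8)*8 = 976 B
Final fragment needs no 8-byte alignment: it can carry up to MTU - header = 980 B
Non-final fragments needed = ceil((payload - 980) / 976) = ceil(1191/976) = ceil(1.2203) = 2
Number of fragments = 2 + 1 = 3
Fragment sizes (data): 2 * 976 B + 219 B (last, 219 <= 980 OK)
Total bytes sent = payload + n_frags * header = 2171 + 3*20 = 2171 + 60 = 2231 B

3, 2231


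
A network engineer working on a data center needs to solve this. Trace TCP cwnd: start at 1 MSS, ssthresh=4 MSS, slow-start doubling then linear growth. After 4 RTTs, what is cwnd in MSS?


RTT 0: cwnd = 1 MSS (initial)
RTT 1: cwnd = 2 MSS (slow start, doubled)
RTT 2: cwnd = 4 MSS (slow start, doubled)
RTT 3: cwnd = 5 MSS (congestion avoidance, +1)
RTT 4: cwnd = 6 MSS (congestion avoidance, +1)

6


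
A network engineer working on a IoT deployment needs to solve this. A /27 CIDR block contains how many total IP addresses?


Given: CIDR prefix /27
Host bits = 32 - 27 = 5
Total addresses = 2^5 = 32

32


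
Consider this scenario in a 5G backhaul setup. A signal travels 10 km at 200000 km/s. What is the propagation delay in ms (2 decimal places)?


Given: distance = 10 km, speed = 200000 km/s
Delay = distance / speed = 10 / 200000 seconds
Delay in ms = 10 * 1000 / 200000
Delay = 0.0500 ms
Rounded to 2 dp = 0.05 ms

0.05


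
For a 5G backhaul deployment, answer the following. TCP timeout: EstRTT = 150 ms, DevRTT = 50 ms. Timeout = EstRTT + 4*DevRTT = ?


Given: EstRTT = 150 ms, DevRTT = 50 ms
Timeout = EstRTT + 4 * DevRTT
4 * DevRTT = 4 * 50 = 200
Timeout = 150 + 200 = 350 ms

350


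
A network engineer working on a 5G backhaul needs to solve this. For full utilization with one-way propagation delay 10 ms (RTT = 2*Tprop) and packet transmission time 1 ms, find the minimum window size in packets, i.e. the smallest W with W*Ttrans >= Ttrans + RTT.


Given: Ttrans = 1 ms, RTT = 20 ms (= 2 * Tprop, Tprop = 10 ms)
Time until first ACK returns = Ttrans + RTT = 1 + 20 = 21 ms
Need W * Ttrans >= Ttrans + RTT  ->  W >= (Ttrans + RTT) / Ttrans
(Ttrans + RTT) / Ttrans = 21 / 1 = 21
W_min = ceil(21) = 21

21


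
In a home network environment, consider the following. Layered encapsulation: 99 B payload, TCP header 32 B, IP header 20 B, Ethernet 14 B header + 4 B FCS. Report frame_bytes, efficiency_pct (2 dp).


TCP segment = 99 + 32 = 131 B
IP packet = 131 + 20 = 151 B
Ethernet frame = 151 + 14 + 4 = 169 B
Efficiency = app / frame = 99 / 169 = 0.585799 = 58.5799% -> 58.58% (2 dp)

169, 58.58


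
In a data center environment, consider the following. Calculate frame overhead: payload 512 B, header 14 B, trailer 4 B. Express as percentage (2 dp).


Given: payload = 512 B, header = 14 B, trailer = 4 B
Overhead bytes = header + trailer = 14 + 4 = 18
Total frame = payload + overhead = 512 + 18 = 530
Overhead % = 18 / 530 * 100 = 3.3962% -> 3.40% (2 dp)

3.40


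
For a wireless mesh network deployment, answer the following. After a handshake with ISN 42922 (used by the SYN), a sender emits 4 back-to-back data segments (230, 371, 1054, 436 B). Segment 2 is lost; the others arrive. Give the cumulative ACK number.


SYN uses sequence number 42922; first data byte = ISN + 1 = 42923.
Segment 1: SEQ = 42923, len = 230 B, covers [42923, 43152]
Segment 2: SEQ = 43153, len = 371 B, covers [43153, 43523] [LOST]
Segment 3: SEQ = 43524, len = 1054 B, covers [43524, 44577]
Segment 4: SEQ = 44578, len = 436 B, covers [44578, 45013]
In-order data received: bytes [42923, 43152] (segments 1..1).
Segment 2 missing -> gap begins at byte 43153; later segments buffered out of order.
Cumulative ACK = next expected in-order byte = 42923 + 230 = 43153

43153


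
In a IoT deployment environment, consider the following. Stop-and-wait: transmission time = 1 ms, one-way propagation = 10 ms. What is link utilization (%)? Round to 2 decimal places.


Given: Ttrans = 1 ms, Tprop = 10 ms
RTT = 2 * Tprop = 2 * 10 = 20 ms
U = Ttrans / (Ttrans + RTT)
U = 1 / (1 + 20)
U = 1 / 21 = 0.047619
U% = 4.76%

4.76


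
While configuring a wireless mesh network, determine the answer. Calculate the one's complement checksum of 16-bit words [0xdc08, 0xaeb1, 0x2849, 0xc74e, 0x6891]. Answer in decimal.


Given words: [0xdc08, 0xaeb1, 0x2849, 0xc74e, 0x6891]
Step 1: Sum all words
Raw sum = 56328 + 44721 + 10313 + 51022 + 26769 = 189153
Step 2: Fold carry: (58081 + 2) = 58083
One's complement = ~58083 & 0xFFFF = 7452

7452


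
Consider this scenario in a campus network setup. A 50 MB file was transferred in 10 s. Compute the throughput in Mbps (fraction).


Given: file = 50 MB, time = 10 s
File in Mb = 50 * 8 = 400 Mb
Throughput = 400 / 10 Mbps
Throughput = 40 Mbps

40


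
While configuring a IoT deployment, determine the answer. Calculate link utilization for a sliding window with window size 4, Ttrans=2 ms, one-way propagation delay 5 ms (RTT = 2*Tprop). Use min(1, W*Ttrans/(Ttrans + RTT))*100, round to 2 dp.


Given: W = 4, Ttrans = 2 ms, RTT = 10 ms (= 2 * Tprop, Tprop = 5 ms)
Cycle time = Ttrans + RTT = 2 + 10 = 12 ms (first packet sent until its ACK returns)
W * Ttrans = 4 * 2 = 8 ms of sending per cycle
W * Ttrans / (Ttrans + RTT) = 8 / 12 = 0.666667
U = min(1, 0.666667) = 0.666667
U% = 66.67%

66.67


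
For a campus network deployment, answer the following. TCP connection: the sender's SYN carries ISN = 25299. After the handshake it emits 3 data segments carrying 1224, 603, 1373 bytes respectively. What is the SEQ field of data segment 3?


The SYN occupies sequence number ISN = 25299, so the first data byte is ISN + 1 = 25300.
SEQ of data segment i = (ISN + 1) + sum of payload sizes of segments 1..i-1.
Segment 1: SEQ = 25300, payload = 1224 bytes
Segment 2: SEQ = 26524, payload = 603 bytes
Segment 3: SEQ = 27127, payload = 1373 bytes
SEQ of segment 3 = 25300 + 1224 + 603 = 27127

27127


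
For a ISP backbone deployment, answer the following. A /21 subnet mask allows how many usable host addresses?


Given: subnet mask /21
Host bits = 32 - 21 = 11
Total addresses = 2^11 = 2048
Usable hosts = 2048 - 2 (network + broadcast) = 2046

2046


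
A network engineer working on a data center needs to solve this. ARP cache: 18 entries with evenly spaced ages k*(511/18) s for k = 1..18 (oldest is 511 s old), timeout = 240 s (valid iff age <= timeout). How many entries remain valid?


Ages are k * 511/18 s for k = 1..18 (spacing = 28.3889 s).
Entry k is valid iff k * 511/18 <= 240 iff k <= 18 * 240 / 511 = 8.4540
n_valid = floor(8.4540) = 8
(n_stale = 18 - 8 = 10)

8


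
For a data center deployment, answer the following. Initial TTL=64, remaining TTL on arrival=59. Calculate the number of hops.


Given: initial TTL = 64, received TTL = 59
Hops = initial TTL - received TTL
Hops = 64 - 59 = 5

5


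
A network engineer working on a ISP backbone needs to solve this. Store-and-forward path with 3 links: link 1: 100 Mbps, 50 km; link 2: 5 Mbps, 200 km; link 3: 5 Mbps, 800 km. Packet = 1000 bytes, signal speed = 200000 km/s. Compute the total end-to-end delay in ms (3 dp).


Packet = 1000 bytes = 8000 bits. Store-and-forward: sum (t_trans + t_prop) per link.
Link 1: t_trans = 8000/(100*10^6) s = 0.0800 ms; t_prop = 50/200000 s = 0.2500 ms; subtotal = 0.3300 ms
Link 2: t_trans = 8000/(5*10^6) s = 1.6000 ms; t_prop = 200/200000 s = 1.0000 ms; subtotal = 2.6000 ms
Link 3: t_trans = 8000/(5*10^6) s = 1.6000 ms; t_prop = 800/200000 s = 4.0000 ms; subtotal = 5.6000 ms
End-to-end = 0.3300 + 2.6000 + 5.6000 = 8.5300 ms -> 8.530 ms (3 dp)

8.530


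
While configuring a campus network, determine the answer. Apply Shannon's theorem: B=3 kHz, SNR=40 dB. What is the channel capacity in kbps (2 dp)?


Given: B = 3 kHz, SNR = 40 dB
SNR linear = 10^(40/10) = 10000
1 + SNR = 10001
log2(10001) = 13.2878566418
C = 3 * 1000 * 13.2878566418 = 39863.5699 bps
C = 39.863570 kbps -> 39.86 kbps (2 dp)

39.86


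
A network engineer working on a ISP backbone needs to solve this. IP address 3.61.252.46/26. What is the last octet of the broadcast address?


Given: IP = 3.61.252.46, prefix = /26
Host bits = 32 - 26 = 6
Network last octet = 46 AND mask = 0
Host part size = 2^6 - 1 = 63
Broadcast last octet = 0 OR 63 = 63

63


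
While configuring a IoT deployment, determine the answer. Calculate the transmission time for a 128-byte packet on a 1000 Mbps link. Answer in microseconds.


Given: packet = 128 bytes, bandwidth = 1000 Mbps
Packet in bits = 128 * 8 = 1024 bits
Bandwidth = 1000 * 10^6 = 1000000000 bps
Time = 1024 / 1000000000 seconds
Time in us = 1024 * 10^6 / 1000000000 = 1.024

1.024


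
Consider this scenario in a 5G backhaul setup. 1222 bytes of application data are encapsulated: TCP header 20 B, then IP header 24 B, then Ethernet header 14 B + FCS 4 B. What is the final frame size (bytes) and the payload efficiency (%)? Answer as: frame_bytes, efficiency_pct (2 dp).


TCP segment = 1222 + 20 = 1242 B
IP packet = 1242 + 24 = 1266 B
Ethernet frame = 1266 + 14 + 4 = 1284 B
Efficiency = app / frame = 1222 / 1284 = 0.951713 = 95.1713% -> 95.17% (2 dp)

1284, 95.17


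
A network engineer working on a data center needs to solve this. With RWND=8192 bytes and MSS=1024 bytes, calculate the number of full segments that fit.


Given: RWND = 8192 bytes, MSS = 1024 bytes
Full segments = floor(RWND / MSS)
Full segments = floor(8192 / 1024)
Full segments = floor(8.0) = 8

8


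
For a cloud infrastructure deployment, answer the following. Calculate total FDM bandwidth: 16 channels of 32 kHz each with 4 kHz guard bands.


Given: 16 channels, 32 kHz each, guard = 4 kHz
Channel bandwidth = 16 * 32 = 512 kHz
Guard bands = 15 gaps * 4 kHz = 60 kHz
Total = 512 + 60 = 572 kHz

572


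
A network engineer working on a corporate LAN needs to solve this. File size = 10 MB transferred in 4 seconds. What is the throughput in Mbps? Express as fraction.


Given: file = 10 MB, time = 4 s
File in Mb = 10 * 8 = 80 Mb
Throughput = 80 / 4 Mbps
Throughput = 20 Mbps

20


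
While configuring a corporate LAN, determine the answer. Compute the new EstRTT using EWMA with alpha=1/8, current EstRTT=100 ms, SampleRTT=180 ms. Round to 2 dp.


Given: EstRTT = 100 ms, SampleRTT = 180 ms, alpha = 1/8
New EstRTT = (1 - alpha) * EstRTT + alpha * SampleRTT
(7/8) * 100 = 87.5
(1/8) * 180 = 22.5
New EstRTT = 87.5 + 22.5 = 110 ms -> 110.00 ms (2 dp)

110.00


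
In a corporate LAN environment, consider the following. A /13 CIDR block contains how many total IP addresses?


Given: CIDR prefix /13
Host bits = 32 - 13 = 19
Total addresses = 2^19 = 524288

524288


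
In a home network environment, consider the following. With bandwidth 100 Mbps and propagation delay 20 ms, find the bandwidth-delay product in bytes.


Given: bandwidth = 100 Mbps, delay = 20 ms
BDP in bits = 100 * 10^6 * 20 / 1000
BDP in bits = 2000000
BDP in bytes = 2000000 / 8 = 250000

250000


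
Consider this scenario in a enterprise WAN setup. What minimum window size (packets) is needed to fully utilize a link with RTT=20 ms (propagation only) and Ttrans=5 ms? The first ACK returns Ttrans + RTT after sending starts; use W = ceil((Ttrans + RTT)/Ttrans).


Given: Ttrans = 5 ms, RTT = 20 ms (= 2 * Tprop, Tprop = 10 ms)
Time until first ACK returns = Ttrans + RTT = 5 + 20 = 25 ms
Need W * Ttrans >= Ttrans + RTT  ->  W >= (Ttrans + RTT) / Ttrans
(Ttrans + RTT) / Ttrans = 25 / 5 = 5
W_min = ceil(5) = 5

5


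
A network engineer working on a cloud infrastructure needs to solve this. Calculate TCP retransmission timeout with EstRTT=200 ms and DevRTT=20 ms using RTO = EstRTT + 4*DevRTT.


Given: EstRTT = 200 ms, DevRTT = 20 ms
Timeout = EstRTT + 4 * DevRTT
4 * DevRTT = 4 * 20 = 80
Timeout = 200 + 80 = 280 ms

280


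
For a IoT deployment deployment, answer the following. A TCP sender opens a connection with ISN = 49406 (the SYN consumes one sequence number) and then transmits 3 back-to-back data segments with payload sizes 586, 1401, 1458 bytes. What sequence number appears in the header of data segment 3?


The SYN occupies sequence number ISN = 49406, so the first data byte is ISN + 1 = 49407.
SEQ of data segment i = (ISN + 1) + sum of payload sizes of segments 1..i-1.
Segment 1: SEQ = 49407, payload = 586 bytes
Segment 2: SEQ = 49993, payload = 1401 bytes
Segment 3: SEQ = 51394, payload = 1458 bytes
SEQ of segment 3 = 49407 + 586 + 1401 = 51394

51394


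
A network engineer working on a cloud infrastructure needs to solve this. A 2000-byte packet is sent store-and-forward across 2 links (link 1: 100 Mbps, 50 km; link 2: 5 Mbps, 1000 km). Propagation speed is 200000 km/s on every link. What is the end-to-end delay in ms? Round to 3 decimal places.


Packet = 2000 bytes = 16000 bits. Store-and-forward: sum (t_trans + t_prop) per link.
Link 1: t_trans = 16000/(100*10^6) s = 0.1600 ms; t_prop = 50/200000 s = 0.2500 ms; subtotal = 0.4100 ms
Link 2: t_trans = 16000/(5*10^6) s = 3.2000 ms; t_prop = 1000/200000 s = 5.0000 ms; subtotal = 8.2000 ms
End-to-end = 0.4100 + 8.2000 = 8.6100 ms -> 8.610 ms (3 dp)

8.610


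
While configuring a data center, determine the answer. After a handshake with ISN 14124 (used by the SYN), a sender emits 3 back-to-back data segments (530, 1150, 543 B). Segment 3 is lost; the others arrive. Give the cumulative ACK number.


SYN uses sequence number 14124; first data byte = ISN + 1 = 14125.
Segment 1: SEQ = 14125, len = 530 B, covers [14125, 14654]
Segment 2: SEQ = 14655, len = 1150 B, covers [14655, 15804]
Segment 3: SEQ = 15805, len = 543 B, covers [15805, 16347] [LOST]
In-order data received: bytes [14125, 15804] (segments 1..2).
Segment 3 missing -> gap begins at byte 15805.
Cumulative ACK = next expected in-order byte = 14125 + 530 + 1150 = 15805

15805


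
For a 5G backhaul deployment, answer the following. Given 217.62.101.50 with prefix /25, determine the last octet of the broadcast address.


Given: IP = 217.62.101.50, prefix = /25
Host bits = 32 - 25 = 7
Network last octet = 50 AND mask = 0
Host part size = 2^7 - 1 = 127
Broadcast last octet = 0 OR 127 = 127

127


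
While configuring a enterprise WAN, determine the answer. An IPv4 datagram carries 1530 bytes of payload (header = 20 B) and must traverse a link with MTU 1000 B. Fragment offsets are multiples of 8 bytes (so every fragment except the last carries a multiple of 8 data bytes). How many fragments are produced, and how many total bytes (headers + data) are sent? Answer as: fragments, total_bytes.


Max data per non-final fragment = floor((MTU - header)/8)*8 = floor((1000 - 20)/8)*8 = floor(980/8)*8 = 976 B
Final fragment needs no 8-byte alignment: it can carry up to MTU - header = 980 B
Non-final fragments needed = ceil((payload - 980) / 976) = ceil(550/976) = ceil(0.5635) = 1
Number of fragments = 1 + 1 = 2
Fragment sizes (data): 1 * 976 B + 554 B (last, 554 <= 980 OK)
Total bytes sent = payload + n_frags * header = 1530 + 2*20 = 1530 + 40 = 1570 B

2, 1570


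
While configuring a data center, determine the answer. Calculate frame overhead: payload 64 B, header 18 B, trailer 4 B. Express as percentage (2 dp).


Given: payload = 64 B, header = 18 B, trailer = 4 B
Overhead bytes = header + trailer = 18 + 4 = 22
Total frame = payload + overhead = 64 + 22 = 86
Overhead % = 22 / 86 * 100 = 25.5814% -> 25.58% (2 dp)

25.58


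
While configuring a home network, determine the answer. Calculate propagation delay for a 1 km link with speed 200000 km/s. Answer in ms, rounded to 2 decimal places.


Given: distance = 1 km, speed = 200000 km/s
Delay = distance / speed = 1 / 200000 seconds
Delay in ms = 1 * 1000 / 200000
Delay = 0.0050 ms
Rounded to 2 dp = 0.01 ms

0.01


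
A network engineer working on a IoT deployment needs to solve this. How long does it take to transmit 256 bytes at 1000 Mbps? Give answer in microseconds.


Given: packet = 256 bytes, bandwidth = 1000 Mbps
Packet in bits = 256 * 8 = 2048 bits
Bandwidth = 1000 * 10^6 = 1000000000 bps
Time = 2048 / 1000000000 seconds
Time in us = 2048 * 10^6 / 1000000000 = 2.048

2.048


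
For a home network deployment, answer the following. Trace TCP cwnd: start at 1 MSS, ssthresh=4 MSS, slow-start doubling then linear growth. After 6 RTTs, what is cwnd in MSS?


RTT 0: cwnd = 1 MSS (initial)
RTT 1: cwnd = 2 MSS (slow start, doubled)
RTT 2: cwnd = 4 MSS (slow start, doubled)
RTT 3: cwnd = 5 MSS (congestion avoidance, +1)
RTT 4: cwnd = 6 MSS (congestion avoidance, +1)
RTT 5: cwnd = 7 MSS (congestion avoidance, +1)
RTT 6: cwnd = 8 MSS (congestion avoidance, +1)

8


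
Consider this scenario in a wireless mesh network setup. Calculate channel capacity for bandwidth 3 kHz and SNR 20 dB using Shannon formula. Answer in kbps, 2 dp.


Given: B = 3 kHz, SNR = 20 dB
SNR linear = 10^(20/10) = 100
1 + SNR = 101
log2(101) = 6.6582114828
C = 3 * 1000 * 6.6582114828 = 19974.6344 bps
C = 19.974634 kbps -> 19.97 kbps (2 dp)

19.97


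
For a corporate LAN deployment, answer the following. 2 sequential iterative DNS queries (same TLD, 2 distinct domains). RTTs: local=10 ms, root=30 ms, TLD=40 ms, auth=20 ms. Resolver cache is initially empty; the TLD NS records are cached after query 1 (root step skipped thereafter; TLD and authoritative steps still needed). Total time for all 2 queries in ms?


Lookup 1 (cold cache): local + root + TLD + auth = 10 + 30 + 40 + 20 = 100 ms
Lookups 2..2 (TLD NS cached -> skip root; new domain -> still ask TLD and auth): local + TLD + auth = 10 + 40 + 20 = 70 ms each
Remaining 1 lookups: 1 * 70 = 70 ms
Total = 100 + 70 = 170 ms

170


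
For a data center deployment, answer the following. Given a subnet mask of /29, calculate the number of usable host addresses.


Given: subnet mask /29
Host bits = 32 - 29 = 3
Total addresses = 2^3 = 8
Usable hosts = 8 - 2 (network + broadcast) = 6

6


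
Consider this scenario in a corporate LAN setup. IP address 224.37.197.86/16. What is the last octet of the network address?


Given: IP = 224.37.197.86, prefix = /16
Subnet mask = 255.255.0.0
Last octet of IP: 86
Last octet of mask: 0
Network last octet = 86 AND 0 = 0

0


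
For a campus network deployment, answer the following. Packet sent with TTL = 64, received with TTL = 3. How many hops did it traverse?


Given: initial TTL = 64, received TTL = 3
Hops = initial TTL - received TTL
Hops = 64 - 3 = 61

61


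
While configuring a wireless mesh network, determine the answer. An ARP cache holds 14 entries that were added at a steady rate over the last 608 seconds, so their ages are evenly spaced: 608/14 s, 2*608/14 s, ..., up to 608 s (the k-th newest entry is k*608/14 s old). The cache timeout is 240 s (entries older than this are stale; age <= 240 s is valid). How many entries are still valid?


Ages are k * 608/14 s for k = 1..14 (spacing = 43.4286 s).
Entry k is valid iff k * 608/14 <= 240 iff k <= 14 * 240 / 608 = 5.5263
n_valid = floor(5.5263) = 5
(n_stale = 14 - 5 = 9)

5


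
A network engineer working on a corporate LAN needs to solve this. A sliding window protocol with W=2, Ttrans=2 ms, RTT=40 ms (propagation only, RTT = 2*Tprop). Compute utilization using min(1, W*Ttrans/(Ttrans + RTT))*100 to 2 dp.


Given: W = 2, Ttrans = 2 ms, RTT = 40 ms (= 2 * Tprop, Tprop = 20 ms)
Cycle time = Ttrans + RTT = 2 + 40 = 42 ms (first packet sent until its ACK returns)
W * Ttrans = 2 * 2 = 4 ms of sending per cycle
W * Ttrans / (Ttrans + RTT) = 4 / 42 = 0.095238
U = min(1, 0.095238) = 0.095238
U% = 9.52%

9.52


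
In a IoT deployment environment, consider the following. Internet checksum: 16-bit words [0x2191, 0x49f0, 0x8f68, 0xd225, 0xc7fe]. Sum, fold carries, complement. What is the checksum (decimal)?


Given words: [0x2191, 0x49f0, 0x8f68, 0xd225, 0xc7fe]
Step 1: Sum all words
Raw sum = 8593 + 18928 + 36712 + 53797 + 51198 = 169228
Step 2: Fold carry: (38156 + 2) = 38158
One's complement = ~38158 & 0xFFFF = 27377

27377


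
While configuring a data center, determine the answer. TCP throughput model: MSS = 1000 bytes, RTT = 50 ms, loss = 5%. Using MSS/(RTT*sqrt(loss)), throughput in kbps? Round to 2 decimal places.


Given: MSS = 1000 bytes, RTT = 50 ms, loss = 5%
RTT in seconds = 50 / 1000 = 0.05
Loss rate = 5% = 0.05
sqrt(loss) = sqrt(0.05) = 0.223606797750
Throughput (bytes/s) = 1000 / (0.05 * 0.223606797750) = 89442.7191
Throughput (kbps) = 89442.7191 * 8 / 1000 = 715.541753 -> 715.54 kbps (2 dp)

715.54


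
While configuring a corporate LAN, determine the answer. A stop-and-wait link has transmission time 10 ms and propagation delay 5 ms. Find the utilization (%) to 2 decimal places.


Given: Ttrans = 10 ms, Tprop = 5 ms
RTT = 2 * Tprop = 2 * 5 = 10 ms
U = Ttrans / (Ttrans + RTT)
U = 10 / (10 + 10)
U = 10 / 20 = 0.5
U% = 50.00%

50.00


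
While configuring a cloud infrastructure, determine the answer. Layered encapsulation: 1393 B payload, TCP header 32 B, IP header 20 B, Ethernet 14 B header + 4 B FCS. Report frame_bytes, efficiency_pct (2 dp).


TCP segment = 1393 + 32 = 1425 B
IP packet = 1425 + 20 = 1445 B
Ethernet frame = 1445 + 14 + 4 = 1463 B
Efficiency = app / frame = 1393 / 1463 = 0.952153 = 95.2153% -> 95.22% (2 dp)

1463, 95.22


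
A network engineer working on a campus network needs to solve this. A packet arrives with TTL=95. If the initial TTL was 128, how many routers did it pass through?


Given: initial TTL = 128, received TTL = 95
Hops = initial TTL - received TTL
Hops = 128 - 95 = 33

33


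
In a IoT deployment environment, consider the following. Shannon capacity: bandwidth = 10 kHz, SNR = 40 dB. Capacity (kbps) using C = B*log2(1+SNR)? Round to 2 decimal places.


Given: B = 10 kHz, SNR = 40 dB
SNR linear = 10^(40/10) = 10000
1 + SNR = 10001
log2(10001) = 13.2878566418
C = 10 * 1000 * 13.2878566418 = 132878.5664 bps
C = 132.878566 kbps -> 132.88 kbps (2 dp)

132.88


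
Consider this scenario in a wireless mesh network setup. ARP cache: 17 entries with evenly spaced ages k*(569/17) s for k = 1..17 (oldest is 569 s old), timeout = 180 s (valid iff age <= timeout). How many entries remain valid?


Ages are k * 569/17 s for k = 1..17 (spacing = 33.4706 s).
Entry k is valid iff k * 569/17 <= 180 iff k <= 17 * 180 / 569 = 5.3779
n_valid = floor(5.3779) = 5
(n_stale = 17 - 5 = 12)

5


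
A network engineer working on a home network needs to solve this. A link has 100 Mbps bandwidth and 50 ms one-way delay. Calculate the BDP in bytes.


Given: bandwidth = 100 Mbps, delay = 50 ms
BDP in bits = 100 * 10^6 * 50 / 1000
BDP in bits = 5000000
BDP in bytes = 5000000 / 8 = 625000

625000


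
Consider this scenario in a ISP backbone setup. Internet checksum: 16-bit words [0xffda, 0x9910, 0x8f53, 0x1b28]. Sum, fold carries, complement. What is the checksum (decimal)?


Given words: [0xffda, 0x9910, 0x8f53, 0x1b28]
Step 1: Sum all words
Raw sum = 65498 + 39184 + 36691 + 6952 = 148325
Step 2: Fold carry: (17253 + 2) = 17255
One's complement = ~17255 & 0xFFFF = 48280

48280


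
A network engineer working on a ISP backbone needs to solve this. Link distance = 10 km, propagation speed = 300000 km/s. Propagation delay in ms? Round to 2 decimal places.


Given: distance = 10 km, speed = 300000 km/s
Delay = distance / speed = 10 / 300000 seconds
Delay in ms = 10 * 1000 / 300000
Delay = 0.0333 ms
Rounded to 2 dp = 0.03 ms

0.03


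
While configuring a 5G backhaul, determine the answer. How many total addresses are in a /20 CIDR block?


Given: CIDR prefix /20
Host bits = 32 - 20 = 12
Total addresses = 2^12 = 4096

4096


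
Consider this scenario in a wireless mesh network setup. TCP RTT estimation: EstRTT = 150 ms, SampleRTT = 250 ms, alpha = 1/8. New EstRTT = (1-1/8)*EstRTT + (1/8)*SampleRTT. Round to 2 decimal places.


Given: EstRTT = 150 ms, SampleRTT = 250 ms, alpha = 1/8
New EstRTT = (1 - alpha) * EstRTT + alpha * SampleRTT
(7/8) * 150 = 131.25
(1/8) * 250 = 31.25
New EstRTT = 131.25 + 31.25 = 162.5 ms -> 162.50 ms (2 dp)

162.50
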